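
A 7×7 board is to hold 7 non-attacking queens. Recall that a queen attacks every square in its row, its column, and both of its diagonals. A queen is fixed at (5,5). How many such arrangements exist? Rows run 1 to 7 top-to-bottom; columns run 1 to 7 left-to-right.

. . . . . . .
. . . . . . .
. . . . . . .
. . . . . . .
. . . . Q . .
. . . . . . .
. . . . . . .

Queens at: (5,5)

Branch on row 1: col 2 → 1; col 3 → 2; col 4 → 1; col 6 → 1; col 7 → 1.
Sum: 1 + 2 + 1 + 1 + 1 = 6.

6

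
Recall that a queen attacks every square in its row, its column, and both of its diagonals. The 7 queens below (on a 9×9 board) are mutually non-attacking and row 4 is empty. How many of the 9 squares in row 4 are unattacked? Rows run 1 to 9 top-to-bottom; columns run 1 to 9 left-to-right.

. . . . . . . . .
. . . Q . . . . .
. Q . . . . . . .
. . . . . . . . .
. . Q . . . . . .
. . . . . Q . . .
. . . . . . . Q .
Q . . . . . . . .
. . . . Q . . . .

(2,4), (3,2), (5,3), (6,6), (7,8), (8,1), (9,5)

2

(2,4) attacks row 4 at column 4 and diagonals 2, 6.
(3,2) attacks row 4 at column 2 and diagonals 1, 3.
(5,3) attacks row 4 at column 3 and diagonals 2, 4.
(6,6) attacks row 4 at column 6 and diagonals 4, 8.
(7,8) attacks row 4 at column 8 and diagonals 5.
(8,1) attacks row 4 at column 1 and diagonals 5.
(9,5) attacks row 4 at column 5.
Attacked columns: {1, 2, 3, 4, 5, 6, 8}. Safe: {7, 9}.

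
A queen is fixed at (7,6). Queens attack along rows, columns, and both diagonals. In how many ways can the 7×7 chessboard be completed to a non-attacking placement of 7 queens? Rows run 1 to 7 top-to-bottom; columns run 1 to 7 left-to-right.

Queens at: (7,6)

7

Branch on row 1: col 1 → 1; col 2 → 4; col 3 → 1; col 4 → 1; col 5 → 0; col 7 → 0.
Sum: 1 + 4 + 1 + 1 + 0 + 0 = 7.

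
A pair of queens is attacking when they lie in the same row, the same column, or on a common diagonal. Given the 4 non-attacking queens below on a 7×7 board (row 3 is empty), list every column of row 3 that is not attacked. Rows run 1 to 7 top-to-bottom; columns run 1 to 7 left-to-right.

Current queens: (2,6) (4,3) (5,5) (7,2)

(2,6) attacks row 3 at column 6 and diagonals 5, 7.
(4,3) attacks row 3 at column 3 and diagonals 2, 4.
(5,5) attacks row 3 at column 5 and diagonals 3, 7.
(7,2) attacks row 3 at column 2 and diagonals 6.
Attacked columns: {2, 3, 4, 5, 6, 7}. Safe: {1}.

columns 1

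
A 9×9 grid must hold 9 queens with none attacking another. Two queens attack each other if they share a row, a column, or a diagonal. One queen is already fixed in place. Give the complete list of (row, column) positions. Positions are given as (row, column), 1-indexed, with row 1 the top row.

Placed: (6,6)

(1,4) (2,1) (3,7) (4,9) (5,2) (6,6) (7,8) (8,3) (9,5)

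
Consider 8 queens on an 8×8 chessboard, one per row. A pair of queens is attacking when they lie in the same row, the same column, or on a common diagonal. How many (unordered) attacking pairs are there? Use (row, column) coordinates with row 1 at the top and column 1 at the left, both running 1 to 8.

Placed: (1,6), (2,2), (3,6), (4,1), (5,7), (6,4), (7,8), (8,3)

1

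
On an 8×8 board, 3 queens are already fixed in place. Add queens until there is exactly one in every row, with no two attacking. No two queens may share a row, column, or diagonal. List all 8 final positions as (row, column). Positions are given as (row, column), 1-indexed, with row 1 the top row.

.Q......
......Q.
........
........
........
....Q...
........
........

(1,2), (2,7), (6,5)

(1,2) (2,7) (3,3) (4,6) (5,8) (6,5) (7,1) (8,4)

Row 3: attacked by (1,2)→{2,4}; (2,7)→{6,7,8}; (6,5)→{2,5,8}. Safe: 1, 3. Place at column 3.
Row 4: attacked by (1,2)→{2,5}; (2,7)→{5,7}; (3,3)→{2,3,4}; (6,5)→{3,5,7}. Safe: 1, 6, 8. Place at column 6.
Row 5: attacked by (1,2)→{2,6}; (2,7)→{4,7}; (3,3)→{1,3,5}; (4,6)→{5,6,7}; (6,5)→{4,5,6}. Safe: 8. Place at column 8.
Row 7: attacked by (1,2)→{2,8}; (2,7)→{2,7}; (3,3)→{3,7}; (4,6)→{3,6}; (5,8)→{6,8}; (6,5)→{4,5,6}. Safe: 1. Place at column 1.
Row 8: attacked by (1,2)→{2}; (2,7)→{1,7}; (3,3)→{3,8}; (4,6)→{2,6}; (5,8)→{5,8}; (6,5)→{3,5,7}; (7,1)→{1,2}. Safe: 4. Place at column 4.
Columns [2, 7, 3, 6, 8, 5, 1, 4], r−c [-1, -5, 0, -2, -3, 1, 6, 4], r+c [3, 9, 6, 10, 13, 11, 8, 12] are all distinct, so no two queens attack.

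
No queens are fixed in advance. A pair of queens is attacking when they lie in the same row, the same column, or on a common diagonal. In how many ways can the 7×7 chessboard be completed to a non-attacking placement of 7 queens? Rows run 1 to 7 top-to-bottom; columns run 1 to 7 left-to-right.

Branch on row 1: col 1 → 4; col 2 → 7; col 3 → 6; col 4 → 6; col 5 → 6; col 6 → 7; col 7 → 4.
Sum: 4 + 7 + 6 + 6 + 6 + 7 + 4 = 40.
(This is the classic 7-queens count.)

40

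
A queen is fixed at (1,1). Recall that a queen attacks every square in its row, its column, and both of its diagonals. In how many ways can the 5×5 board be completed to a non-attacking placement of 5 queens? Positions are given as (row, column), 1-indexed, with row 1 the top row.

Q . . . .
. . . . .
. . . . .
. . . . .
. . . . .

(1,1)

Branch on row 2: col 3 → 1; col 4 → 1; col 5 → 0.
Sum: 1 + 1 + 0 = 2.

2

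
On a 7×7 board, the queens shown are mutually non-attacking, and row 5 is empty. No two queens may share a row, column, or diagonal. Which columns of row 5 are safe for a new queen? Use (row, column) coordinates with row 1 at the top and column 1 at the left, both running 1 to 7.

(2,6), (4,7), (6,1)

columns 4, 5

(2,6) attacks row 5 at column 6 and diagonals 3.
(4,7) attacks row 5 at column 7 and diagonals 6.
(6,1) attacks row 5 at column 1 and diagonals 2.
Attacked columns: {1, 2, 3, 6, 7}. Safe: {4, 5}.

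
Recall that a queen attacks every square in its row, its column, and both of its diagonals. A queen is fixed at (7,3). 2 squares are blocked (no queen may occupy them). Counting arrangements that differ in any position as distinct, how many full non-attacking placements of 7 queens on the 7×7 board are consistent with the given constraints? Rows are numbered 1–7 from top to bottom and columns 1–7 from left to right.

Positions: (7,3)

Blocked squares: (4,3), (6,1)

4

Branch on row 1: col 1 → 1; col 2 → 0; col 4 → 0; col 5 → 1; col 6 → 1; col 7 → 1.
Sum: 1 + 0 + 0 + 1 + 1 + 1 = 4.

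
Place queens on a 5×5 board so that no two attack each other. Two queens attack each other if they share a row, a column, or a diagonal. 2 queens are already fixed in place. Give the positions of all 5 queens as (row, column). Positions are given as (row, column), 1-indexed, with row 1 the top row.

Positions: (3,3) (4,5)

(1,4) (2,1) (3,3) (4,5) (5,2)

Row 1: attacked by (3,3)→{1,3,5}; (4,5)→{2,5}. Safe: 4. Place at column 4.
Row 2: attacked by (1,4)→{3,4,5}; (3,3)→{2,3,4}; (4,5)→{3,5}. Safe: 1. Place at column 1.
Row 5: attacked by (1,4)→{4}; (2,1)→{1,4}; (3,3)→{1,3,5}; (4,5)→{4,5}. Safe: 2. Place at column 2.
Columns [4, 1, 3, 5, 2], r−c [-3, 1, 0, -1, 3], r+c [5, 3, 6, 9, 7] are all distinct, so no two queens attack.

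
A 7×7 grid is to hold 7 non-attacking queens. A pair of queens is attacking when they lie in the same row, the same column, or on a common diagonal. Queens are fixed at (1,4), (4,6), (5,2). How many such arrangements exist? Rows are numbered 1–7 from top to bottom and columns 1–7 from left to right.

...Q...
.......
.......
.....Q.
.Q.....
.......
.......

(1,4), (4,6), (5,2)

2

Branch on row 2: col 1 → 1; col 7 → 1.
Sum: 1 + 1 = 2.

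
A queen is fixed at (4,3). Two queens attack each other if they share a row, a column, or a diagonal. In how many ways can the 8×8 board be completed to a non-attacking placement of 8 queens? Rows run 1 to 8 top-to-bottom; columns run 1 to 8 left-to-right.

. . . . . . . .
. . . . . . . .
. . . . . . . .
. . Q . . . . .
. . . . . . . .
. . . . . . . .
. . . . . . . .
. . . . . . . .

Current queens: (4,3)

12

Branch on row 1: col 1 → 1; col 2 → 1; col 4 → 6; col 5 → 1; col 7 → 1; col 8 → 2.
Sum: 1 + 1 + 6 + 1 + 1 + 2 = 12.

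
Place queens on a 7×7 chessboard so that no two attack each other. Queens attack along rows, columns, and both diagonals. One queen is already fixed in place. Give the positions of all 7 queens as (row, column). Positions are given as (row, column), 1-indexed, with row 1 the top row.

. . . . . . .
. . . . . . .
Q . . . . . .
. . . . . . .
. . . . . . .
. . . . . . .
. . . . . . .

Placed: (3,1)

(1,5) (2,3) (3,1) (4,6) (5,4) (6,2) (7,7)

Row 1: attacked by (3,1)→{1,3}. Safe: 2, 4, 5, 6, 7. Place at column 5.
Row 2: attacked by (1,5)→{4,5,6}; (3,1)→{1,2}. Safe: 3, 7. Place at column 3.
Row 4: attacked by (1,5)→{2,5}; (2,3)→{1,3,5}; (3,1)→{1,2}. Safe: 4, 6, 7. Place at column 6.
Row 5: attacked by (1,5)→{1,5}; (2,3)→{3,6}; (3,1)→{1,3}; (4,6)→{5,6,7}. Safe: 2, 4. Place at column 4.
Row 6: attacked by (1,5)→{5}; (2,3)→{3,7}; (3,1)→{1,4}; (4,6)→{4,6}; (5,4)→{3,4,5}. Safe: 2. Place at column 2.
Row 7: attacked by (1,5)→{5}; (2,3)→{3}; (3,1)→{1,5}; (4,6)→{3,6}; (5,4)→{2,4,6}; (6,2)→{1,2,3}. Safe: 7. Place at column 7.
Columns [5, 3, 1, 6, 4, 2, 7], r−c [-4, -1, 2, -2, 1, 4, 0], r+c [6, 5, 4, 10, 9, 8, 14] are all distinct, so no two queens attack.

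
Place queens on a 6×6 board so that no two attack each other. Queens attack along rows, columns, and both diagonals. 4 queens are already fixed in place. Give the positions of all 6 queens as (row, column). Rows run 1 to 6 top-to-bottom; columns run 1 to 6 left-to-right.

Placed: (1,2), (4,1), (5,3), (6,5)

Row 2: attacked by (1,2)→{1,2,3}; (4,1)→{1,3}; (5,3)→{3,6}; (6,5)→{1,5}. Safe: 4. Place at column 4.
Row 3: attacked by (1,2)→{2,4}; (2,4)→{3,4,5}; (4,1)→{1,2}; (5,3)→{1,3,5}; (6,5)→{2,5}. Safe: 6. Place at column 6.
Columns [2, 4, 6, 1, 3, 5], r−c [-1, -2, -3, 3, 2, 1], r+c [3, 6, 9, 5, 8, 11] are all distinct, so no two queens attack.

(1,2) (2,4) (3,6) (4,1) (5,3) (6,5)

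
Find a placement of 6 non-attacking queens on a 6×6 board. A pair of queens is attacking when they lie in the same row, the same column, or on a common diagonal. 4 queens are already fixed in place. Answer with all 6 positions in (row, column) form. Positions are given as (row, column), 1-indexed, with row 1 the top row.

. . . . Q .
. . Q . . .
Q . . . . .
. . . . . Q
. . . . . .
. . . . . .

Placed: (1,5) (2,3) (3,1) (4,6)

Row 5: attacked by (1,5)→{1,5}; (2,3)→{3,6}; (3,1)→{1,3}; (4,6)→{5,6}. Safe: 2, 4. Place at column 4.
Row 6: attacked by (1,5)→{5}; (2,3)→{3}; (3,1)→{1,4}; (4,6)→{4,6}; (5,4)→{3,4,5}. Safe: 2. Place at column 2.
Columns [5, 3, 1, 6, 4, 2], r−c [-4, -1, 2, -2, 1, 4], r+c [6, 5, 4, 10, 9, 8] are all distinct, so no two queens attack.

(1,5) (2,3) (3,1) (4,6) (5,4) (6,2)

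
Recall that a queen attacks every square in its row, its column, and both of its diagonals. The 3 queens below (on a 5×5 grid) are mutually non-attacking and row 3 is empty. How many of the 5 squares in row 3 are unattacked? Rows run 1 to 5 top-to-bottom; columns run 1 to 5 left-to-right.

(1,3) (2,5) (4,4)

1

(1,3) attacks row 3 at column 3 and diagonals 1, 5.
(2,5) attacks row 3 at column 5 and diagonals 4.
(4,4) attacks row 3 at column 4 and diagonals 3, 5.
Attacked columns: {1, 3, 4, 5}. Safe: {2}.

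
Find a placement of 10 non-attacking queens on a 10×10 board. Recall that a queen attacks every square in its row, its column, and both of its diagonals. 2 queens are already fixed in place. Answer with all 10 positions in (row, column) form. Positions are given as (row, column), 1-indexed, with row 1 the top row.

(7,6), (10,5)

(1,10) (2,3) (3,9) (4,4) (5,1) (6,8) (7,6) (8,2) (9,7) (10,5)

Row 1: attacked by (7,6)→{6}; (10,5)→{5}. Safe: 1, 2, 3, 4, 7, 8, 9, 10. Place at column 10.
Row 2: attacked by (1,10)→{9,10}; (7,6)→{1,6}; (10,5)→{5}. Safe: 2, 3, 4, 7, 8. Place at column 3.
Row 3: attacked by (1,10)→{8,10}; (2,3)→{2,3,4}; (7,6)→{2,6,10}; (10,5)→{5}. Safe: 1, 7, 9. Place at column 9.
Row 4: attacked by (1,10)→{7,10}; (2,3)→{1,3,5}; (3,9)→{8,9,10}; (7,6)→{3,6,9}; (10,5)→{5}. Safe: 2, 4. Place at column 4.
Row 5: attacked by (1,10)→{6,10}; (2,3)→{3,6}; (3,9)→{7,9}; (4,4)→{3,4,5}; (7,6)→{4,6,8}; (10,5)→{5,10}. Safe: 1, 2. Place at column 1.
Row 6: attacked by (1,10)→{5,10}; (2,3)→{3,7}; (3,9)→{6,9}; (4,4)→{2,4,6}; (5,1)→{1,2}; (7,6)→{5,6,7}; (10,5)→{1,5,9}. Safe: 8. Place at column 8.
Row 8: attacked by (1,10)→{3,10}; (2,3)→{3,9}; (3,9)→{4,9}; (4,4)→{4,8}; (5,1)→{1,4}; (6,8)→{6,8,10}; (7,6)→{5,6,7}; (10,5)→{3,5,7}. Safe: 2. Place at column 2.
Row 9: attacked by (1,10)→{2,10}; (2,3)→{3,10}; (3,9)→{3,9}; (4,4)→{4,9}; (5,1)→{1,5}; (6,8)→{5,8}; (7,6)→{4,6,8}; (8,2)→{1,2,3}; (10,5)→{4,5,6}. Safe: 7. Place at column 7.
Columns [10, 3, 9, 4, 1, 8, 6, 2, 7, 5], r−c [-9, -1, -6, 0, 4, -2, 1, 6, 2, 5], r+c [11, 5, 12, 8, 6, 14, 13, 10, 16, 15] are all distinct, so no two queens attack.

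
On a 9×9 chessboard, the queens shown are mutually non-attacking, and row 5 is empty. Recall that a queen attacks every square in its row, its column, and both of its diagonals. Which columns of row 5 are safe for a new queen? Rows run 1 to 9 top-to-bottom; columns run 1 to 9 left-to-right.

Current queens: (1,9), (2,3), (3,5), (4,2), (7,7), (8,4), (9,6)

columns 8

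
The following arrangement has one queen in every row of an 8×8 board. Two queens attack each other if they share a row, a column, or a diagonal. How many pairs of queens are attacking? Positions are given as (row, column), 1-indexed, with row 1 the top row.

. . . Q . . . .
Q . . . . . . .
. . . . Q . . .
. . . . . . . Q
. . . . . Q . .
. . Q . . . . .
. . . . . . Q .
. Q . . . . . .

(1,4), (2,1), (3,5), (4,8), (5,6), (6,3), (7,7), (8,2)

All columns are distinct and no two queens satisfy |Δrow| = |Δcol|, so no pair attacks.

0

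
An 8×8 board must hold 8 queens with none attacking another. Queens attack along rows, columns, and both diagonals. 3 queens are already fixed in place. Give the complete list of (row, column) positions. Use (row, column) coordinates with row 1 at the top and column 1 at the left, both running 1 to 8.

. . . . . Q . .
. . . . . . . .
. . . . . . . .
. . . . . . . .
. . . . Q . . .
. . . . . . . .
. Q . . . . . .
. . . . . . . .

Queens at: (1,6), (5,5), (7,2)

(1,6) (2,3) (3,1) (4,7) (5,5) (6,8) (7,2) (8,4)

Row 2: attacked by (1,6)→{5,6,7}; (5,5)→{2,5,8}; (7,2)→{2,7}. Safe: 1, 3, 4. Place at column 3.
Row 3: attacked by (1,6)→{4,6,8}; (2,3)→{2,3,4}; (5,5)→{3,5,7}; (7,2)→{2,6}. Safe: 1. Place at column 1.
Row 4: attacked by (1,6)→{3,6}; (2,3)→{1,3,5}; (3,1)→{1,2}; (5,5)→{4,5,6}; (7,2)→{2,5}. Safe: 7, 8. Place at column 7.
Row 6: attacked by (1,6)→{1,6}; (2,3)→{3,7}; (3,1)→{1,4}; (4,7)→{5,7}; (5,5)→{4,5,6}; (7,2)→{1,2,3}. Safe: 8. Place at column 8.
Row 8: attacked by (1,6)→{6}; (2,3)→{3}; (3,1)→{1,6}; (4,7)→{3,7}; (5,5)→{2,5,8}; (6,8)→{6,8}; (7,2)→{1,2,3}. Safe: 4. Place at column 4.
Columns [6, 3, 1, 7, 5, 8, 2, 4], r−c [-5, -1, 2, -3, 0, -2, 5, 4], r+c [7, 5, 4, 11, 10, 14, 9, 12] are all distinct, so no two queens attack.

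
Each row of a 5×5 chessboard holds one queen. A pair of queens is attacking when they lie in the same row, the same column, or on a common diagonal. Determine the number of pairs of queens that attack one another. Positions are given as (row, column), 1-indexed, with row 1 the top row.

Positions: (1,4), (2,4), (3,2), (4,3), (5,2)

5

Same column: (1,4)–(2,4) (column 4); (3,2)–(5,2) (column 2).
Same diagonal: (1,4)–(3,2) (|1−3| = |4−2| = 2); (3,2)–(4,3) (|3−4| = |2−3| = 1); (4,3)–(5,2) (|4−5| = |3−2| = 1).
Total attacking pairs: 5.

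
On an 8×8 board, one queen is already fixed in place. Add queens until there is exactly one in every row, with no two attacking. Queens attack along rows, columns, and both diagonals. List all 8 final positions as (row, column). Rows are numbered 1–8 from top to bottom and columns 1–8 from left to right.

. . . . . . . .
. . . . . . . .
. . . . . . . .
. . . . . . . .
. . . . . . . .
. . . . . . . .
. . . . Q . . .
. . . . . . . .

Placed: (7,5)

Row 1: attacked by (7,5)→{5}. Safe: 1, 2, 3, 4, 6, 7, 8. Place at column 6.
Row 2: attacked by (1,6)→{5,6,7}; (7,5)→{5}. Safe: 1, 2, 3, 4, 8. Place at column 8.
Row 3: attacked by (1,6)→{4,6,8}; (2,8)→{7,8}; (7,5)→{1,5}. Safe: 2, 3. Place at column 2.
Row 4: attacked by (1,6)→{3,6}; (2,8)→{6,8}; (3,2)→{1,2,3}; (7,5)→{2,5,8}. Safe: 4, 7. Place at column 4.
Row 5: attacked by (1,6)→{2,6}; (2,8)→{5,8}; (3,2)→{2,4}; (4,4)→{3,4,5}; (7,5)→{3,5,7}. Safe: 1. Place at column 1.
Row 6: attacked by (1,6)→{1,6}; (2,8)→{4,8}; (3,2)→{2,5}; (4,4)→{2,4,6}; (5,1)→{1,2}; (7,5)→{4,5,6}. Safe: 3, 7. Place at column 7.
Row 8: attacked by (1,6)→{6}; (2,8)→{2,8}; (3,2)→{2,7}; (4,4)→{4,8}; (5,1)→{1,4}; (6,7)→{5,7}; (7,5)→{4,5,6}. Safe: 3. Place at column 3.
Columns [6, 8, 2, 4, 1, 7, 5, 3], r−c [-5, -6, 1, 0, 4, -1, 2, 5], r+c [7, 10, 5, 8, 6, 13, 12, 11] are all distinct, so no two queens attack.

(1,6) (2,8) (3,2) (4,4) (5,1) (6,7) (7,5) (8,3)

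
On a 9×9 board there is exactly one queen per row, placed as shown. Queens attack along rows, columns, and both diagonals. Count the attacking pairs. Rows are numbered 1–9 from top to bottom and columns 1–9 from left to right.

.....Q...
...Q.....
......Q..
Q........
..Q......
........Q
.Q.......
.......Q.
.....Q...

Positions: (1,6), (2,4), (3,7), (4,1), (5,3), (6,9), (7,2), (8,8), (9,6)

Same column: (1,6)–(9,6) (column 6).
Same diagonal: (4,1)–(9,6) (|4−9| = |1−6| = 5); (6,9)–(9,6) (|6−9| = |9−6| = 3).
Total attacking pairs: 3.

3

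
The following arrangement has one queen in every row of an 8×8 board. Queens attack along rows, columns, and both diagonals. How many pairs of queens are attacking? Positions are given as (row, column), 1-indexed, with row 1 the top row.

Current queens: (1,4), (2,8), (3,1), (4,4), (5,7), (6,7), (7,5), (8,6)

Same column: (1,4)–(4,4) (column 4); (5,7)–(6,7) (column 7).
Same diagonal: (3,1)–(7,5) (|3−7| = |1−5| = 4); (3,1)–(8,6) (|3−8| = |1−6| = 5); (5,7)–(7,5) (|5−7| = |7−5| = 2); (7,5)–(8,6) (|7−8| = |5−6| = 1).
Total attacking pairs: 6.

6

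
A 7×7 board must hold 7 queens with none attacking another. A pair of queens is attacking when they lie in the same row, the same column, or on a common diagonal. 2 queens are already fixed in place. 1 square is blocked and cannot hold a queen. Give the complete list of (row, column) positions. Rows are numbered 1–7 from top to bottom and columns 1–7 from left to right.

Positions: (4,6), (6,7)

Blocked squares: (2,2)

(1,1) (2,5) (3,2) (4,6) (5,3) (6,7) (7,4)

Row 1: attacked by (4,6)→{3,6}; (6,7)→{2,7}. Safe: 1, 4, 5. Place at column 1.
Row 2: attacked by (1,1)→{1,2}; (4,6)→{4,6}; (6,7)→{3,7}. Blocked: 2. Safe: 5. Place at column 5.
Row 3: attacked by (1,1)→{1,3}; (2,5)→{4,5,6}; (4,6)→{5,6,7}; (6,7)→{4,7}. Safe: 2. Place at column 2.
Row 5: attacked by (1,1)→{1,5}; (2,5)→{2,5}; (3,2)→{2,4}; (4,6)→{5,6,7}; (6,7)→{6,7}. Safe: 3. Place at column 3.
Row 7: attacked by (1,1)→{1,7}; (2,5)→{5}; (3,2)→{2,6}; (4,6)→{3,6}; (5,3)→{1,3,5}; (6,7)→{6,7}. Safe: 4. Place at column 4.
Columns [1, 5, 2, 6, 3, 7, 4], r−c [0, -3, 1, -2, 2, -1, 3], r+c [2, 7, 5, 10, 8, 13, 11] are all distinct, so no two queens attack.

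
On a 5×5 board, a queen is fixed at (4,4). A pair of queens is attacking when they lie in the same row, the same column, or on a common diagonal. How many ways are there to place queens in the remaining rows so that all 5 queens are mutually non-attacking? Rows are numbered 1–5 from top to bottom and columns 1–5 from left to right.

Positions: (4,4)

Branch on row 1: col 2 → 0; col 3 → 1; col 5 → 1.
Sum: 0 + 1 + 1 = 2.

2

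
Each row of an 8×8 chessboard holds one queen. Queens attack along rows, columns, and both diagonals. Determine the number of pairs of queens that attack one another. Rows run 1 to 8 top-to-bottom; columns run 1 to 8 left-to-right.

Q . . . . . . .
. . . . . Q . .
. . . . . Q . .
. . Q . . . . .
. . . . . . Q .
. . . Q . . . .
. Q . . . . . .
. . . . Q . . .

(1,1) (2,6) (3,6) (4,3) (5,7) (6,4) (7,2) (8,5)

2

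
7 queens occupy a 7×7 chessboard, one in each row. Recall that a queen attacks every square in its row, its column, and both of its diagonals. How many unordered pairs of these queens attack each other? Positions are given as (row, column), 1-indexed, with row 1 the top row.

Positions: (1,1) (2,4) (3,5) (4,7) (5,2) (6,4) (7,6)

2

Same column: (2,4)–(6,4) (column 4).
Same diagonal: (2,4)–(3,5) (|2−3| = |4−5| = 1).
Total attacking pairs: 2.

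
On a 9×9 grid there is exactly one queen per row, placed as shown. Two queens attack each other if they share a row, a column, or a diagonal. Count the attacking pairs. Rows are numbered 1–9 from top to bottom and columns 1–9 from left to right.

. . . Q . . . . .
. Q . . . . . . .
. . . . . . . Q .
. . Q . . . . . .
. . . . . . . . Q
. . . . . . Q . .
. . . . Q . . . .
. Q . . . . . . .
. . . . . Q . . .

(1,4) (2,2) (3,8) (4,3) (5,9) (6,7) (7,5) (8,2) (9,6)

1

Same column: (2,2)–(8,2) (column 2).
Total attacking pairs: 1.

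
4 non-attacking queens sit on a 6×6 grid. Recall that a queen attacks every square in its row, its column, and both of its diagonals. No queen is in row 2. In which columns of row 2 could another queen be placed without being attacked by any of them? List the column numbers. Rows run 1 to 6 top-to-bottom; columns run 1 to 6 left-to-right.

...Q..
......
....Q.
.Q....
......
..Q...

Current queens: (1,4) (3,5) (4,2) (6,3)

columns 1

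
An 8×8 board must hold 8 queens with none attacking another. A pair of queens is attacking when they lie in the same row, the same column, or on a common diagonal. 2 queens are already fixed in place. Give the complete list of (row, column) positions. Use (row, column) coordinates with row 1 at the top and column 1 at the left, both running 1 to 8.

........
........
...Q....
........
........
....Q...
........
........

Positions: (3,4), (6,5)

Row 1: attacked by (3,4)→{2,4,6}; (6,5)→{5}. Safe: 1, 3, 7, 8. Place at column 8.
Row 2: attacked by (1,8)→{7,8}; (3,4)→{3,4,5}; (6,5)→{1,5}. Safe: 2, 6. Place at column 2.
Row 4: attacked by (1,8)→{5,8}; (2,2)→{2,4}; (3,4)→{3,4,5}; (6,5)→{3,5,7}. Safe: 1, 6. Place at column 1.
Row 5: attacked by (1,8)→{4,8}; (2,2)→{2,5}; (3,4)→{2,4,6}; (4,1)→{1,2}; (6,5)→{4,5,6}. Safe: 3, 7. Place at column 7.
Row 7: attacked by (1,8)→{2,8}; (2,2)→{2,7}; (3,4)→{4,8}; (4,1)→{1,4}; (5,7)→{5,7}; (6,5)→{4,5,6}. Safe: 3. Place at column 3.
Row 8: attacked by (1,8)→{1,8}; (2,2)→{2,8}; (3,4)→{4}; (4,1)→{1,5}; (5,7)→{4,7}; (6,5)→{3,5,7}; (7,3)→{2,3,4}. Safe: 6. Place at column 6.
Columns [8, 2, 4, 1, 7, 5, 3, 6], r−c [-7, 0, -1, 3, -2, 1, 4, 2], r+c [9, 4, 7, 5, 12, 11, 10, 14] are all distinct, so no two queens attack.

(1,8) (2,2) (3,4) (4,1) (5,7) (6,5) (7,3) (8,6)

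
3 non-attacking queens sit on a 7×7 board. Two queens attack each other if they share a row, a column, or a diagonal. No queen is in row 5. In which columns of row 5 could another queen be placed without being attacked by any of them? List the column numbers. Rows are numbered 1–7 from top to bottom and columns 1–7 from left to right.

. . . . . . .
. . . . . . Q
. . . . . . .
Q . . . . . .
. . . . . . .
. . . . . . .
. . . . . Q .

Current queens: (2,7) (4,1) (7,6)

columns 3, 5

(2,7) attacks row 5 at column 7 and diagonals 4.
(4,1) attacks row 5 at column 1 and diagonals 2.
(7,6) attacks row 5 at column 6 and diagonals 4.
Attacked columns: {1, 2, 4, 6, 7}. Safe: {3, 5}.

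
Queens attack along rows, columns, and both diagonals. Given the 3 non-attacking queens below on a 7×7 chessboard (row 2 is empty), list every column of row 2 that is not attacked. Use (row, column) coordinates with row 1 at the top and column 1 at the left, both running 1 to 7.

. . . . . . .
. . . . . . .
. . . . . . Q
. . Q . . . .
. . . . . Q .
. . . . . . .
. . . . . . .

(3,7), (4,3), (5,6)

columns 2, 4

(3,7) attacks row 2 at column 7 and diagonals 6.
(4,3) attacks row 2 at column 3 and diagonals 1, 5.
(5,6) attacks row 2 at column 6 and diagonals 3.
Attacked columns: {1, 3, 5, 6, 7}. Safe: {2, 4}.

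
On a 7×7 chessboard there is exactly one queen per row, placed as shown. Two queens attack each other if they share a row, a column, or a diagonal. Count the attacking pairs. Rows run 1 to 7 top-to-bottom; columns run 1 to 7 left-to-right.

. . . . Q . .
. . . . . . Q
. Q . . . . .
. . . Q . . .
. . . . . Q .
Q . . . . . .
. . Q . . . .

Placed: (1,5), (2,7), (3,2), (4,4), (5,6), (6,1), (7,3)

All columns are distinct and no two queens satisfy |Δrow| = |Δcol|, so no pair attacks.

0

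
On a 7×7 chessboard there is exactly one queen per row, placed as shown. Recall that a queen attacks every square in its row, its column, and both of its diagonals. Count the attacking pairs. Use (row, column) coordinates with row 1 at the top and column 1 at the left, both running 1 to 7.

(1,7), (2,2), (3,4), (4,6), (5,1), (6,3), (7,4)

Same column: (3,4)–(7,4) (column 4).
Same diagonal: (6,3)–(7,4) (|6−7| = |3−4| = 1).
Total attacking pairs: 2.

2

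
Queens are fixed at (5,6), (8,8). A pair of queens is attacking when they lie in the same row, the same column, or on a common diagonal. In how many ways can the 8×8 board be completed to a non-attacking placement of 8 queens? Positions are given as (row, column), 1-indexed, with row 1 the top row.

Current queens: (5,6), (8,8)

1

Branch on row 1: col 3 → 0; col 4 → 1; col 5 → 0; col 7 → 0.
Sum: 0 + 1 + 0 + 0 = 1.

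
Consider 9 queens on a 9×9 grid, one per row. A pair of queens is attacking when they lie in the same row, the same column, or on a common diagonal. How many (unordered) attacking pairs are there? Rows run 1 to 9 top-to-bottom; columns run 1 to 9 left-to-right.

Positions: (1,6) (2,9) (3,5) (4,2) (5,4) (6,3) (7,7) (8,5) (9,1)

3

Same column: (3,5)–(8,5) (column 5).
Same diagonal: (5,4)–(6,3) (|5−6| = |4−3| = 1); (6,3)–(8,5) (|6−8| = |3−5| = 2).
Total attacking pairs: 3.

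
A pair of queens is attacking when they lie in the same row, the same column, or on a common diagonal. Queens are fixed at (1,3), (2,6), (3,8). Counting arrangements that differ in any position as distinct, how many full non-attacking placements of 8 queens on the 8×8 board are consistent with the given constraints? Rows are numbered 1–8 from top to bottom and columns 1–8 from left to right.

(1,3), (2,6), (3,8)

Branch on row 4: col 1 → 2; col 2 → 1; col 5 → 0.
Sum: 2 + 1 + 0 = 3.

3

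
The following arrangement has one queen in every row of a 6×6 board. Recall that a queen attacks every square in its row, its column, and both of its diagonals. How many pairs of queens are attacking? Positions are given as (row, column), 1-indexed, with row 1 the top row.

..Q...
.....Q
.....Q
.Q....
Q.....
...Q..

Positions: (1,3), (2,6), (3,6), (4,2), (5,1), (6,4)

Same column: (2,6)–(3,6) (column 6).
Same diagonal: (4,2)–(5,1) (|4−5| = |2−1| = 1); (4,2)–(6,4) (|4−6| = |2−4| = 2).
Total attacking pairs: 3.

3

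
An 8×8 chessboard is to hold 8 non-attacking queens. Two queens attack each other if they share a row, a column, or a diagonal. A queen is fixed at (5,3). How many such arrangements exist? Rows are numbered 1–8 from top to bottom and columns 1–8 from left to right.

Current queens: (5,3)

Branch on row 1: col 1 → 1; col 2 → 3; col 4 → 0; col 5 → 6; col 6 → 2; col 8 → 0.
Sum: 1 + 3 + 0 + 6 + 2 + 0 = 12.

12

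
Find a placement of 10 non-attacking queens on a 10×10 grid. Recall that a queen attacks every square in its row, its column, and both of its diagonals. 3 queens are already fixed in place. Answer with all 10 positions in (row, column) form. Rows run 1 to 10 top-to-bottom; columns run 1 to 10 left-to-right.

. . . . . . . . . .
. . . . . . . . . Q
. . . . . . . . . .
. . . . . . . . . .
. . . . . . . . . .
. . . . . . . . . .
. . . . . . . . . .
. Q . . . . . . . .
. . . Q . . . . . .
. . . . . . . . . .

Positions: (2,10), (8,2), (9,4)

Row 1: attacked by (2,10)→{9,10}; (8,2)→{2,9}; (9,4)→{4}. Safe: 1, 3, 5, 6, 7, 8. Place at column 6.
Row 3: attacked by (1,6)→{4,6,8}; (2,10)→{9,10}; (8,2)→{2,7}; (9,4)→{4,10}. Safe: 1, 3, 5. Place at column 5.
Row 4: attacked by (1,6)→{3,6,9}; (2,10)→{8,10}; (3,5)→{4,5,6}; (8,2)→{2,6}; (9,4)→{4,9}. Safe: 1, 7. Place at column 7.
Row 5: attacked by (1,6)→{2,6,10}; (2,10)→{7,10}; (3,5)→{3,5,7}; (4,7)→{6,7,8}; (8,2)→{2,5}; (9,4)→{4,8}. Safe: 1, 9. Place at column 1.
Row 6: attacked by (1,6)→{1,6}; (2,10)→{6,10}; (3,5)→{2,5,8}; (4,7)→{5,7,9}; (5,1)→{1,2}; (8,2)→{2,4}; (9,4)→{1,4,7}. Safe: 3. Place at column 3.
Row 7: attacked by (1,6)→{6}; (2,10)→{5,10}; (3,5)→{1,5,9}; (4,7)→{4,7,10}; (5,1)→{1,3}; (6,3)→{2,3,4}; (8,2)→{1,2,3}; (9,4)→{2,4,6}. Safe: 8. Place at column 8.
Row 10: attacked by (1,6)→{6}; (2,10)→{2,10}; (3,5)→{5}; (4,7)→{1,7}; (5,1)→{1,6}; (6,3)→{3,7}; (7,8)→{5,8}; (8,2)→{2,4}; (9,4)→{3,4,5}. Safe: 9. Place at column 9.
Columns [6, 10, 5, 7, 1, 3, 8, 2, 4, 9], r−c [-5, -8, -2, -3, 4, 3, -1, 6, 5, 1], r+c [7, 12, 8, 11, 6, 9, 15, 10, 13, 19] are all distinct, so no two queens attack.

(1,6) (2,10) (3,5) (4,7) (5,1) (6,3) (7,8) (8,2) (9,4) (10,9)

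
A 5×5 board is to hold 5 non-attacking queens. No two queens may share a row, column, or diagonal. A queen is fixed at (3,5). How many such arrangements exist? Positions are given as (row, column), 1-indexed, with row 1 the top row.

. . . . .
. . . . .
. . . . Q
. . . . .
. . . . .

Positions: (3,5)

2

Branch on row 1: col 1 → 1; col 2 → 0; col 4 → 1.
Sum: 1 + 0 + 1 = 2.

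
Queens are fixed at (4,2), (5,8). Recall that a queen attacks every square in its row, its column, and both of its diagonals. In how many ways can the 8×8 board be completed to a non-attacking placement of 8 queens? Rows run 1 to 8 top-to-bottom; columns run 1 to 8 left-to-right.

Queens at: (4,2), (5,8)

3

Branch on row 1: col 1 → 0; col 3 → 1; col 6 → 2; col 7 → 0.
Sum: 0 + 1 + 2 + 0 = 3.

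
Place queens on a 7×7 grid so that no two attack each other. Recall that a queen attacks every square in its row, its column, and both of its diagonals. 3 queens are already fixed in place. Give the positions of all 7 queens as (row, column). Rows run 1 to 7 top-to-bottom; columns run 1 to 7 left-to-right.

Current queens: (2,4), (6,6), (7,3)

(1,7) (2,4) (3,1) (4,5) (5,2) (6,6) (7,3)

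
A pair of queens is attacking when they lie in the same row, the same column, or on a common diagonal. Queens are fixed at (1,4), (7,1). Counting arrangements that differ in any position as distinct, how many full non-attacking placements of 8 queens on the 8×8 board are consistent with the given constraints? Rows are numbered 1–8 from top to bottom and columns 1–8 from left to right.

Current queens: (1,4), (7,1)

Branch on row 2: col 2 → 1; col 7 → 1; col 8 → 0.
Sum: 1 + 1 + 0 = 2.

2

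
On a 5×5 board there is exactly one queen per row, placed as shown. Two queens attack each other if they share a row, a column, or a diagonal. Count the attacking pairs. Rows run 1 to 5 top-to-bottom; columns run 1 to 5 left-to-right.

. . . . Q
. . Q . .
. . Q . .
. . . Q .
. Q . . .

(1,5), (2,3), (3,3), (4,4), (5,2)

Same column: (2,3)–(3,3) (column 3).
Same diagonal: (1,5)–(3,3) (|1−3| = |5−3| = 2); (3,3)–(4,4) (|3−4| = |3−4| = 1).
Total attacking pairs: 3.

3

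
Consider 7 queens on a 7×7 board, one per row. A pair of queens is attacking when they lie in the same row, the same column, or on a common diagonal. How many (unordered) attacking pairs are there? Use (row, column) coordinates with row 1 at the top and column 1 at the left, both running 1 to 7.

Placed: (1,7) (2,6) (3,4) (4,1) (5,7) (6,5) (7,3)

2

Same column: (1,7)–(5,7) (column 7).
Same diagonal: (1,7)–(2,6) (|1−2| = |7−6| = 1).
Total attacking pairs: 2.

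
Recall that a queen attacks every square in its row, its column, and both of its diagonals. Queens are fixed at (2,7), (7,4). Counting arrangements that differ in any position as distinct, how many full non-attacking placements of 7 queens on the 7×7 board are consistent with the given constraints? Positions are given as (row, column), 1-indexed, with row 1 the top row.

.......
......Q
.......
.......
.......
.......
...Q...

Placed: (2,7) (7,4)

Branch on row 1: col 1 → 0; col 2 → 1; col 3 → 0; col 5 → 1.
Sum: 0 + 1 + 0 + 1 = 2.

2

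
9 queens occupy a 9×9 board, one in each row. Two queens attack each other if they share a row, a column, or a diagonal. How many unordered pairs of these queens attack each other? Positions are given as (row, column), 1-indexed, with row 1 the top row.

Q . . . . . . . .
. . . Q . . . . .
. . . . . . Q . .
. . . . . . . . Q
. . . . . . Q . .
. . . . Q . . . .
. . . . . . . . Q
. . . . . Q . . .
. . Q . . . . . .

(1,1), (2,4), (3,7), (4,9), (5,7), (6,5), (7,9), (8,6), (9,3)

Same column: (3,7)–(5,7) (column 7); (4,9)–(7,9) (column 9).
Same diagonal: (2,4)–(5,7) (|2−5| = |4−7| = 3); (2,4)–(7,9) (|2−7| = |4−9| = 5); (5,7)–(7,9) (|5−7| = |7−9| = 2); (5,7)–(9,3) (|5−9| = |7−3| = 4).
Total attacking pairs: 6.

6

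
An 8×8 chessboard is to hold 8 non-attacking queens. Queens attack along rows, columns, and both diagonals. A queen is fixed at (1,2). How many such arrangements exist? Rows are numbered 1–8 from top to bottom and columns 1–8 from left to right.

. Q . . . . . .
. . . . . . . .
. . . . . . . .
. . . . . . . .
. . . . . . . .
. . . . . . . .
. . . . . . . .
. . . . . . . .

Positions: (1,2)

Branch on row 2: col 4 → 1; col 5 → 2; col 6 → 2; col 7 → 2; col 8 → 1.
Sum: 1 + 2 + 2 + 2 + 1 = 8.

8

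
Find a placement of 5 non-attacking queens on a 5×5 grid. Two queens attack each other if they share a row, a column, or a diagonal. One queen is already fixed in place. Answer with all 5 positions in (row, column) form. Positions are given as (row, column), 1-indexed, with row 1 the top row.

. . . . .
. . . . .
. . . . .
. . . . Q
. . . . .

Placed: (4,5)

Row 1: attacked by (4,5)→{2,5}. Safe: 1, 3, 4. Place at column 4.
Row 2: attacked by (1,4)→{3,4,5}; (4,5)→{3,5}. Safe: 1, 2. Place at column 1.
Row 3: attacked by (1,4)→{2,4}; (2,1)→{1,2}; (4,5)→{4,5}. Safe: 3. Place at column 3.
Row 5: attacked by (1,4)→{4}; (2,1)→{1,4}; (3,3)→{1,3,5}; (4,5)→{4,5}. Safe: 2. Place at column 2.
Columns [4, 1, 3, 5, 2], r−c [-3, 1, 0, -1, 3], r+c [5, 3, 6, 9, 7] are all distinct, so no two queens attack.

(1,4) (2,1) (3,3) (4,5) (5,2)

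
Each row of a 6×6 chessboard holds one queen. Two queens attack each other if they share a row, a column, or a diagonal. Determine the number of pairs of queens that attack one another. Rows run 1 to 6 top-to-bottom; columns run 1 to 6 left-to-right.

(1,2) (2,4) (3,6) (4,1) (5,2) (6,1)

4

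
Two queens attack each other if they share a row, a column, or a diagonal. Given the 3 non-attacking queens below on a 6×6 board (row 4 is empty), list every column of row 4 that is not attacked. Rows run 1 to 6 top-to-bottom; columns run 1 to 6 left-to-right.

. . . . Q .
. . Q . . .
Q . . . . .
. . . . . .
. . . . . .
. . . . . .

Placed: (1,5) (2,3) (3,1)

(1,5) attacks row 4 at column 5 and diagonals 2.
(2,3) attacks row 4 at column 3 and diagonals 1, 5.
(3,1) attacks row 4 at column 1 and diagonals 2.
Attacked columns: {1, 2, 3, 5}. Safe: {4, 6}.

columns 4, 6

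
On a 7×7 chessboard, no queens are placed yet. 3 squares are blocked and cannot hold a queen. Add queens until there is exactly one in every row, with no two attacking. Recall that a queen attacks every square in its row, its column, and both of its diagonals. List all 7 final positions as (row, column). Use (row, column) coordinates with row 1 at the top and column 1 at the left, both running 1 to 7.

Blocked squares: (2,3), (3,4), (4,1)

(1,2) (2,6) (3,3) (4,7) (5,4) (6,1) (7,5)

Row 1: Safe: 1, 2, 3, 4, 5, 6, 7. Place at column 2.
Row 2: attacked by (1,2)→{1,2,3}. Blocked: 3. Safe: 4, 5, 6, 7. Place at column 6.
Row 3: attacked by (1,2)→{2,4}; (2,6)→{5,6,7}. Blocked: 4. Safe: 1, 3. Place at column 3.
Row 4: attacked by (1,2)→{2,5}; (2,6)→{4,6}; (3,3)→{2,3,4}. Blocked: 1. Safe: 7. Place at column 7.
Row 5: attacked by (1,2)→{2,6}; (2,6)→{3,6}; (3,3)→{1,3,5}; (4,7)→{6,7}. Safe: 4. Place at column 4.
Row 6: attacked by (1,2)→{2,7}; (2,6)→{2,6}; (3,3)→{3,6}; (4,7)→{5,7}; (5,4)→{3,4,5}. Safe: 1. Place at column 1.
Row 7: attacked by (1,2)→{2}; (2,6)→{1,6}; (3,3)→{3,7}; (4,7)→{4,7}; (5,4)→{2,4,6}; (6,1)→{1,2}. Safe: 5. Place at column 5.
Columns [2, 6, 3, 7, 4, 1, 5], r−c [-1, -4, 0, -3, 1, 5, 2], r+c [3, 8, 6, 11, 9, 7, 12] are all distinct, so no two queens attack.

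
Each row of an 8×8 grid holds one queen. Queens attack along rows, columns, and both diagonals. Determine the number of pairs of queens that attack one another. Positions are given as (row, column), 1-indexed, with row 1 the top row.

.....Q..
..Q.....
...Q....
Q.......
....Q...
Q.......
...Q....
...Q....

Same column: (3,4)–(7,4) (column 4); (3,4)–(8,4) (column 4); (4,1)–(6,1) (column 1); (7,4)–(8,4) (column 4).
Same diagonal: (1,6)–(3,4) (|1−3| = |6−4| = 2); (1,6)–(6,1) (|1−6| = |6−1| = 5); (2,3)–(3,4) (|2−3| = |3−4| = 1); (2,3)–(4,1) (|2−4| = |3−1| = 2); (3,4)–(6,1) (|3−6| = |4−1| = 3); (4,1)–(7,4) (|4−7| = |1−4| = 3).
Total attacking pairs: 10.

10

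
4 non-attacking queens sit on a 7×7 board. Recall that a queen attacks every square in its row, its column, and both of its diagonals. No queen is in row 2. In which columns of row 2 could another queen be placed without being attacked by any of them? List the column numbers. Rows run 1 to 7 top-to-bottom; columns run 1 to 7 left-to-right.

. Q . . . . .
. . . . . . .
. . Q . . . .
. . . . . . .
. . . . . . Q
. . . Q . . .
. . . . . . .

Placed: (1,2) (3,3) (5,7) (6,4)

columns 5, 6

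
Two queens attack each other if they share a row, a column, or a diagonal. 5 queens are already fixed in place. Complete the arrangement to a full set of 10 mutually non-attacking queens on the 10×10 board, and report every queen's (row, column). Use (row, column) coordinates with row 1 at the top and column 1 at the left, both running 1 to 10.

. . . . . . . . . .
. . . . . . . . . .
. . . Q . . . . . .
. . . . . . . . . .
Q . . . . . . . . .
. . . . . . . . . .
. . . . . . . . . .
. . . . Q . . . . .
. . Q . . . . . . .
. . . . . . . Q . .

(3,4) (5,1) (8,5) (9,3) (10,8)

(1,7) (2,9) (3,4) (4,6) (5,1) (6,10) (7,2) (8,5) (9,3) (10,8)

Row 1: attacked by (3,4)→{2,4,6}; (5,1)→{1,5}; (8,5)→{5}; (9,3)→{3}; (10,8)→{8}. Safe: 7, 9, 10. Place at column 7.
Row 2: attacked by (1,7)→{6,7,8}; (3,4)→{3,4,5}; (5,1)→{1,4}; (8,5)→{5}; (9,3)→{3,10}; (10,8)→{8}. Safe: 2, 9. Place at column 9.
Row 4: attacked by (1,7)→{4,7,10}; (2,9)→{7,9}; (3,4)→{3,4,5}; (5,1)→{1,2}; (8,5)→{1,5,9}; (9,3)→{3,8}; (10,8)→{2,8}. Safe: 6. Place at column 6.
Row 6: attacked by (1,7)→{2,7}; (2,9)→{5,9}; (3,4)→{1,4,7}; (4,6)→{4,6,8}; (5,1)→{1,2}; (8,5)→{3,5,7}; (9,3)→{3,6}; (10,8)→{4,8}. Safe: 10. Place at column 10.
Row 7: attacked by (1,7)→{1,7}; (2,9)→{4,9}; (3,4)→{4,8}; (4,6)→{3,6,9}; (5,1)→{1,3}; (6,10)→{9,10}; (8,5)→{4,5,6}; (9,3)→{1,3,5}; (10,8)→{5,8}. Safe: 2. Place at column 2.
Columns [7, 9, 4, 6, 1, 10, 2, 5, 3, 8], r−c [-6, -7, -1, -2, 4, -4, 5, 3, 6, 2], r+c [8, 11, 7, 10, 6, 16, 9, 13, 12, 18] are all distinct, so no two queens attack.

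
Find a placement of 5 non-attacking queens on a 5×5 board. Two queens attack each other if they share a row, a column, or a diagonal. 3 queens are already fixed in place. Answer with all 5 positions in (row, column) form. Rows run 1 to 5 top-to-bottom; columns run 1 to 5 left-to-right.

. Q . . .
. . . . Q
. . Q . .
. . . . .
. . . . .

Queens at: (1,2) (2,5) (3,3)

(1,2) (2,5) (3,3) (4,1) (5,4)

Row 4: attacked by (1,2)→{2,5}; (2,5)→{3,5}; (3,3)→{2,3,4}. Safe: 1. Place at column 1.
Row 5: attacked by (1,2)→{2}; (2,5)→{2,5}; (3,3)→{1,3,5}; (4,1)→{1,2}. Safe: 4. Place at column 4.
Columns [2, 5, 3, 1, 4], r−c [-1, -3, 0, 3, 1], r+c [3, 7, 6, 5, 9] are all distinct, so no two queens attack.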